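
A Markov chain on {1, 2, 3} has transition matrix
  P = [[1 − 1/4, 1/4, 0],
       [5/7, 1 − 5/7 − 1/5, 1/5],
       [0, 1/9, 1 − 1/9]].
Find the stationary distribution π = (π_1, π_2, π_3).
π = (50/99, 35/198, 7/22)

This is a birth-death chain on three states, which satisfies detailed balance: π_1 · P_{12} = π_2 · P_{21} and π_2 · P_{23} = π_3 · P_{32}.
From π_1 · 1/4 = π_2 · 5/7: π_2/π_1 = (1/4)/(5/7) = 7/20.
From π_2 · 1/5 = π_3 · 1/9: π_3/π_2 = (1/5)/(1/9) = 9/5.
Take π_1 proportional to 1; then unnormalized π = (1, 7/20, 63/100). Normalize by dividing by the sum 99/50:
  π = (50/99, 35/198, 7/22).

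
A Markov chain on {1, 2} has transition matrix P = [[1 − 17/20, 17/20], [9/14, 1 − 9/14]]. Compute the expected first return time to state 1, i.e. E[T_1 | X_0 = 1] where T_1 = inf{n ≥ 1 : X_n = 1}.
E[T_1 | X_0 = 1] = 1/π_1 = 209/90

For an irreducible recurrent Markov chain with stationary distribution π, E[T_i | X_0 = i] = 1/π_i (Kac's formula). Here π_1 = (9/14)/(17/20 + 9/14) = (9/14)/(209/140) = 90/209, so E[T_1 | X_0 = 1] = 1/π_1 = (17/20 + 9/14)/(9/14) = (209/140)/(9/14) = 209/90.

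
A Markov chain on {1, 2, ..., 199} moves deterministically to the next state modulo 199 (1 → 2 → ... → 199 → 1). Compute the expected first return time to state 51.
E[T_51 | X_0 = 51] = 199

The chain cycles deterministically, so starting at state 51 it returns in exactly 199 steps. Equivalently, the stationary distribution is uniform π_j = 1/199 for every state j, so by Kac's formula E[T_51] = 1/π_51 = 199.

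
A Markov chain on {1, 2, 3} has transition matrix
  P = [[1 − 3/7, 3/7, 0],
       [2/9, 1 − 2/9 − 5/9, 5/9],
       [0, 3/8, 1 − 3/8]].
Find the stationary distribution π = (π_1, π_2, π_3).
π = (14/81, 1/3, 40/81)

This is a birth-death chain on three states, which satisfies detailed balance: π_1 · P_{12} = π_2 · P_{21} and π_2 · P_{23} = π_3 · P_{32}.
From π_1 · 3/7 = π_2 · 2/9: π_2/π_1 = (3/7)/(2/9) = 27/14.
From π_2 · 5/9 = π_3 · 3/8: π_3/π_2 = (5/9)/(3/8) = 40/27.
Take π_1 proportional to 1; then unnormalized π = (1, 27/14, 20/7). Normalize by dividing by the sum 81/14:
  π = (14/81, 1/3, 40/81).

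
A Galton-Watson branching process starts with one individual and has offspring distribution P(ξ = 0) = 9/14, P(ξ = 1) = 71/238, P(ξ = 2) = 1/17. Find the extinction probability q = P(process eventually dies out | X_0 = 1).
q = 1

Mean offspring μ = 0·9/14 + 1·71/238 + 2·1/17 = 99/238 ≤ 1. For μ ≤ 1 with offspring not concentrated at 1, the Galton-Watson process goes extinct almost surely, so q = 1.
(Algebraic check: The pgf is f(s) = 9/14 + 71/238·s + 1/17·s². The extinction probability q is the smallest fixed point of f in [0, 1]. Setting s = f(s):
  1/17·s² + (71/238 − 1)·s + 9/14 = 0
  1/17·s² − (9/14 + 1/17)·s + 9/14 = 0
which factors as (s − 1)·(1/17·s − 9/14) = 0, giving roots s = 1 and s = (9/14)/(1/17) = 153/14. Since 153/14 ≥ 1, the smallest root in [0, 1] is s = 1.)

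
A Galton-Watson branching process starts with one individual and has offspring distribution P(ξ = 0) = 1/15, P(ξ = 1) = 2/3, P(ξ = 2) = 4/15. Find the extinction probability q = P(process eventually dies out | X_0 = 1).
q = 1/4

The pgf is f(s) = 1/15 + 2/3·s + 4/15·s². The extinction probability q is the smallest fixed point of f in [0, 1]. Setting s = f(s):
  4/15·s² + (2/3 − 1)·s + 1/15 = 0
  4/15·s² − (1/15 + 4/15)·s + 1/15 = 0
which factors as (s − 1)·(4/15·s − 1/15) = 0, giving roots s = 1 and s = (1/15)/(4/15) = 1/4.
Mean offspring μ = 2/3 + 2·4/15 = 6/5 > 1 (supercritical), so q < 1. The extinction probability is the smaller root: q = (1/15)/(4/15) = 1/4.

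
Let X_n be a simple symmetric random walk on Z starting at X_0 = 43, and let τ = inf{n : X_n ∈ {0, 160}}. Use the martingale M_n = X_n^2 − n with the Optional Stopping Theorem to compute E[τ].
E[τ] = 5031

M_n = X_n^2 − n is a martingale (since E[X_{n+1}^2 | F_n] = X_n^2 + 1). By OST (τ has finite mean in a bounded region), E[M_τ] = E[M_0] = X_0^2 − 0 = 43^2 = 1849. Also E[M_τ] = E[X_τ^2] − E[τ]. The walk exits at 0 or 160, with P(hit 160 first) = 43/160, so E[X_τ^2] = 160^2 · 43/160 + 0 = 6880. Thus E[τ] = E[X_τ^2] − E[M_τ] = 6880 − 1849 = 5031 = 43(160 − 43) = 5031.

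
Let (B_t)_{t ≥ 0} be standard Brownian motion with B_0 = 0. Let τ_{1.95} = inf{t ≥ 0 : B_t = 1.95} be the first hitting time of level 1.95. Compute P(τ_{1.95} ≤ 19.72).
P(τ_{1.95} ≤ 19.72) = 2(1 − Φ(1.95/√19.72)) = 2(1 − Φ(0.4391)) ≈ 0.6606

By the reflection principle for standard BM, P(τ_b ≤ t) = 2 · P(B_t ≥ b). Since B_t ~ N(0, t), P(B_t ≥ 1.95) = 1 − Φ(1.95/√t) = 1 − Φ(1.95/√19.72) = 1 − Φ(0.4391) ≈ 0.33029. Doubling: P(τ_{1.95} ≤ 19.72) ≈ 2 · 0.33029 = 0.66058 ≈ 0.6606.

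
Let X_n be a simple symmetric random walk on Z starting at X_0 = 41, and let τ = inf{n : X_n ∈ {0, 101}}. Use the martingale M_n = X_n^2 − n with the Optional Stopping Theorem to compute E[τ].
E[τ] = 2460

M_n = X_n^2 − n is a martingale (since E[X_{n+1}^2 | F_n] = X_n^2 + 1). By OST (τ has finite mean in a bounded region), E[M_τ] = E[M_0] = X_0^2 − 0 = 41^2 = 1681. Also E[M_τ] = E[X_τ^2] − E[τ]. The walk exits at 0 or 101, with P(hit 101 first) = 41/101, so E[X_τ^2] = 101^2 · 41/101 + 0 = 4141. Thus E[τ] = E[X_τ^2] − E[M_τ] = 4141 − 1681 = 2460 = 41(101 − 41) = 2460.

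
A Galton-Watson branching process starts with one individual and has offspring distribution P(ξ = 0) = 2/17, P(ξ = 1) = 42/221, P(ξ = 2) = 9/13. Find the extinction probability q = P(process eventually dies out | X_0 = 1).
q = 26/153

The pgf is f(s) = 2/17 + 42/221·s + 9/13·s². The extinction probability q is the smallest fixed point of f in [0, 1]. Setting s = f(s):
  9/13·s² + (42/221 − 1)·s + 2/17 = 0
  9/13·s² − (2/17 + 9/13)·s + 2/17 = 0
which factors as (s − 1)·(9/13·s − 2/17) = 0, giving roots s = 1 and s = (2/17)/(9/13) = 26/153.
Mean offspring μ = 42/221 + 2·9/13 = 348/221 > 1 (supercritical), so q < 1. The extinction probability is the smaller root: q = (2/17)/(9/13) = 26/153.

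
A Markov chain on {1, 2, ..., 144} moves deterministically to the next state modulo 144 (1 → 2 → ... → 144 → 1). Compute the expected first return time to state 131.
E[T_131 | X_0 = 131] = 144

The chain cycles deterministically, so starting at state 131 it returns in exactly 144 steps. Equivalently, the stationary distribution is uniform π_j = 1/144 for every state j, so by Kac's formula E[T_131] = 1/π_131 = 144.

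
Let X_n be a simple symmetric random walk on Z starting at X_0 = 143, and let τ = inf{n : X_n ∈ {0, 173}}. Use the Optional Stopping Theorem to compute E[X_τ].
E[X_τ] = 143

X_n is a martingale and τ is a bounded-mean stopping time (indeed τ is finite a.s. with bounded expectation since the walk is in a bounded region). By the OST, E[X_τ] = E[X_0] = 143. Equivalently: E[X_τ] = 173 · P(hit 173 first) + 0 · P(hit 0 first) = 173 · (143/173) = 143.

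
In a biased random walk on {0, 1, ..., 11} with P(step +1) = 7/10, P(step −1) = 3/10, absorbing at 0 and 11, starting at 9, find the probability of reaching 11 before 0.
P(hit 11 before 0) = (1 − (3/7)^9) / (1 − (3/7)^11) = 494090569/494287399

Let u_k denote P(reach 11 before 0 | start at k). Boundary: u_0 = 0, u_11 = 1. Recurrence: u_k = 7/10·u_{k+1} + 3/10·u_{k-1} for 1 ≤ k ≤ 10. Try u_k = A + B·r^k with r = q/p = (3/10)/(7/10) = 3/7. Substitution satisfies the recurrence; boundary conditions give:
  u_k = (1 − r^k) / (1 − r^N) = (1 − (3/7)^9) / (1 − (3/7)^11) = 494090569/494287399.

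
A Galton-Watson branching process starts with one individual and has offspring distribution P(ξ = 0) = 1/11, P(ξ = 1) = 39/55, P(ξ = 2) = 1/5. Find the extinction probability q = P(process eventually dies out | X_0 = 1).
q = 5/11

The pgf is f(s) = 1/11 + 39/55·s + 1/5·s². The extinction probability q is the smallest fixed point of f in [0, 1]. Setting s = f(s):
  1/5·s² + (39/55 − 1)·s + 1/11 = 0
  1/5·s² − (1/11 + 1/5)·s + 1/11 = 0
which factors as (s − 1)·(1/5·s − 1/11) = 0, giving roots s = 1 and s = (1/11)/(1/5) = 5/11.
Mean offspring μ = 39/55 + 2·1/5 = 61/55 > 1 (supercritical), so q < 1. The extinction probability is the smaller root: q = (1/11)/(1/5) = 5/11.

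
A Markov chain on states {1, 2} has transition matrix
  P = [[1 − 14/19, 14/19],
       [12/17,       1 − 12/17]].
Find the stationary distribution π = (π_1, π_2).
π_1 = 114/233, π_2 = 119/233

Solve πP = π with π_1 + π_2 = 1. From πP = π: π_1 · (1 − 14/19) + π_2 · 12/17 = π_1 ⇒ π_2 · 12/17 = π_1 · 14/19 ⇒ π_2/π_1 = (14/19)/(12/17) = 119/114. Together with π_1 + π_2 = 1:
  π_1 = (12/17)/(14/19 + 12/17) = (12/17)/(466/323) = 114/233,
  π_2 = (14/19)/(14/19 + 12/17) = (14/19)/(466/323) = 119/233.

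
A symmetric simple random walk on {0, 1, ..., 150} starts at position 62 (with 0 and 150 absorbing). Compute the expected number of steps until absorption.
E[τ | X_0 = 62] = 5456

Let v_k = E[τ | X_0 = k]. Boundary: v_0 = v_150 = 0. Recurrence: v_k = 1 + (v_{k-1} + v_{k+1})/2 for 1 ≤ k ≤ 149. The particular solution to v_k − (v_{k-1} + v_{k+1})/2 = 1 is v_k = −k^2. Adding homogeneous solution A + B k and matching boundaries gives v_k = k (150 − k). Substituting k = 62: v_62 = 62 · 88 = 5456.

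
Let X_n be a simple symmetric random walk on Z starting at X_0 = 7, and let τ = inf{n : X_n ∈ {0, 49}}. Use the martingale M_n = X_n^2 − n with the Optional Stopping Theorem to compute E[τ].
E[τ] = 294

M_n = X_n^2 − n is a martingale (since E[X_{n+1}^2 | F_n] = X_n^2 + 1). By OST (τ has finite mean in a bounded region), E[M_τ] = E[M_0] = X_0^2 − 0 = 7^2 = 49. Also E[M_τ] = E[X_τ^2] − E[τ]. The walk exits at 0 or 49, with P(hit 49 first) = 7/49, so E[X_τ^2] = 49^2 · 7/49 + 0 = 343. Thus E[τ] = E[X_τ^2] − E[M_τ] = 343 − 49 = 294 = 7(49 − 7) = 294.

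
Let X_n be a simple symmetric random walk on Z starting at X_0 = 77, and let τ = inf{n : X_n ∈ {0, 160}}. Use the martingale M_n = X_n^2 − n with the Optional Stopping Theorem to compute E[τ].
E[τ] = 6391

M_n = X_n^2 − n is a martingale (since E[X_{n+1}^2 | F_n] = X_n^2 + 1). By OST (τ has finite mean in a bounded region), E[M_τ] = E[M_0] = X_0^2 − 0 = 77^2 = 5929. Also E[M_τ] = E[X_τ^2] − E[τ]. The walk exits at 0 or 160, with P(hit 160 first) = 77/160, so E[X_τ^2] = 160^2 · 77/160 + 0 = 12320. Thus E[τ] = E[X_τ^2] − E[M_τ] = 12320 − 5929 = 6391 = 77(160 − 77) = 6391.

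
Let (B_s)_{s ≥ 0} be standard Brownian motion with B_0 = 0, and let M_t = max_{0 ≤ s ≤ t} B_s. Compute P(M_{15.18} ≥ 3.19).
P(M_{15.18} ≥ 3.19) = 2·P(B_{15.18} ≥ 3.19) = 2(1 − Φ(3.19/√15.18)) ≈ 0.4129

By the reflection principle for Brownian motion, P(M_t ≥ a) = 2 · P(B_t ≥ a) for a ≥ 0. Since B_t ~ N(0, t), P(B_t ≥ 3.19) = 1 − Φ(3.19/√t) = 1 − Φ(3.19/√15.18) = 1 − Φ(0.8188). So
  P(M_{15.18} ≥ 3.19) = 2(1 − Φ(0.8188)) ≈ 0.4129.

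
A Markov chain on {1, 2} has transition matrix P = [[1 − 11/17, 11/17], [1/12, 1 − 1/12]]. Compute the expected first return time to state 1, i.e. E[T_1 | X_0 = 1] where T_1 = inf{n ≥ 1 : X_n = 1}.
E[T_1 | X_0 = 1] = 1/π_1 = 149/17

For an irreducible recurrent Markov chain with stationary distribution π, E[T_i | X_0 = i] = 1/π_i (Kac's formula). Here π_1 = (1/12)/(11/17 + 1/12) = (1/12)/(149/204) = 17/149, so E[T_1 | X_0 = 1] = 1/π_1 = (11/17 + 1/12)/(1/12) = (149/204)/(1/12) = 149/17.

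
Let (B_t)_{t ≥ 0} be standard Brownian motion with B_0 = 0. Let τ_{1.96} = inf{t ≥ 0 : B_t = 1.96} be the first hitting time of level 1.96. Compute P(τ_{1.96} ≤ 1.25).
P(τ_{1.96} ≤ 1.25) = 2(1 − Φ(1.96/√1.25)) = 2(1 − Φ(1.7531)) ≈ 0.0796

By the reflection principle for standard BM, P(τ_b ≤ t) = 2 · P(B_t ≥ b). Since B_t ~ N(0, t), P(B_t ≥ 1.96) = 1 − Φ(1.96/√t) = 1 − Φ(1.96/√1.25) = 1 − Φ(1.7531) ≈ 0.03979. Doubling: P(τ_{1.96} ≤ 1.25) ≈ 2 · 0.03979 = 0.07958 ≈ 0.0796.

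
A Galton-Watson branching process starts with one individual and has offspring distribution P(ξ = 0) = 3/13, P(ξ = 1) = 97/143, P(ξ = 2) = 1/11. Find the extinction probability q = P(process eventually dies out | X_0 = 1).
q = 1

Mean offspring μ = 0·3/13 + 1·97/143 + 2·1/11 = 123/143 ≤ 1. For μ ≤ 1 with offspring not concentrated at 1, the Galton-Watson process goes extinct almost surely, so q = 1.
(Algebraic check: The pgf is f(s) = 3/13 + 97/143·s + 1/11·s². The extinction probability q is the smallest fixed point of f in [0, 1]. Setting s = f(s):
  1/11·s² + (97/143 − 1)·s + 3/13 = 0
  1/11·s² − (3/13 + 1/11)·s + 3/13 = 0
which factors as (s − 1)·(1/11·s − 3/13) = 0, giving roots s = 1 and s = (3/13)/(1/11) = 33/13. Since 33/13 ≥ 1, the smallest root in [0, 1] is s = 1.)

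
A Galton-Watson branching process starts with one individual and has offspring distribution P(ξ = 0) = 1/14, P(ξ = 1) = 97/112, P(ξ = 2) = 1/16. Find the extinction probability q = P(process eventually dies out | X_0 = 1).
q = 1

Mean offspring μ = 0·1/14 + 1·97/112 + 2·1/16 = 111/112 ≤ 1. For μ ≤ 1 with offspring not concentrated at 1, the Galton-Watson process goes extinct almost surely, so q = 1.
(Algebraic check: The pgf is f(s) = 1/14 + 97/112·s + 1/16·s². The extinction probability q is the smallest fixed point of f in [0, 1]. Setting s = f(s):
  1/16·s² + (97/112 − 1)·s + 1/14 = 0
  1/16·s² − (1/14 + 1/16)·s + 1/14 = 0
which factors as (s − 1)·(1/16·s − 1/14) = 0, giving roots s = 1 and s = (1/14)/(1/16) = 8/7. Since 8/7 ≥ 1, the smallest root in [0, 1] is s = 1.)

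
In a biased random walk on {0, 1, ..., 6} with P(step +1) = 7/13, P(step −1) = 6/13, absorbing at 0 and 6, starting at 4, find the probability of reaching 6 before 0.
P(hit 6 before 0) = (1 − (6/7)^4) / (1 − (6/7)^6) = 4165/5461

Let u_k denote P(reach 6 before 0 | start at k). Boundary: u_0 = 0, u_6 = 1. Recurrence: u_k = 7/13·u_{k+1} + 6/13·u_{k-1} for 1 ≤ k ≤ 5. Try u_k = A + B·r^k with r = q/p = (6/13)/(7/13) = 6/7. Substitution satisfies the recurrence; boundary conditions give:
  u_k = (1 − r^k) / (1 − r^N) = (1 − (6/7)^4) / (1 − (6/7)^6) = 4165/5461.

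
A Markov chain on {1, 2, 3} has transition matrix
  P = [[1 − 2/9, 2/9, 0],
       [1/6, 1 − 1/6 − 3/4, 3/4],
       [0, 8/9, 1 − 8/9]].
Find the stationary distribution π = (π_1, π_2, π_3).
π = (24/83, 32/83, 27/83)

This is a birth-death chain on three states, which satisfies detailed balance: π_1 · P_{12} = π_2 · P_{21} and π_2 · P_{23} = π_3 · P_{32}.
From π_1 · 2/9 = π_2 · 1/6: π_2/π_1 = (2/9)/(1/6) = 4/3.
From π_2 · 3/4 = π_3 · 8/9: π_3/π_2 = (3/4)/(8/9) = 27/32.
Take π_1 proportional to 1; then unnormalized π = (1, 4/3, 9/8). Normalize by dividing by the sum 83/24:
  π = (24/83, 32/83, 27/83).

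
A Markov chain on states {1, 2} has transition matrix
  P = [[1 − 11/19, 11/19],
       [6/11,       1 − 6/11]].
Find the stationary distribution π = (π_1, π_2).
π_1 = 114/235, π_2 = 121/235

Solve πP = π with π_1 + π_2 = 1. From πP = π: π_1 · (1 − 11/19) + π_2 · 6/11 = π_1 ⇒ π_2 · 6/11 = π_1 · 11/19 ⇒ π_2/π_1 = (11/19)/(6/11) = 121/114. Together with π_1 + π_2 = 1:
  π_1 = (6/11)/(11/19 + 6/11) = (6/11)/(235/209) = 114/235,
  π_2 = (11/19)/(11/19 + 6/11) = (11/19)/(235/209) = 121/235.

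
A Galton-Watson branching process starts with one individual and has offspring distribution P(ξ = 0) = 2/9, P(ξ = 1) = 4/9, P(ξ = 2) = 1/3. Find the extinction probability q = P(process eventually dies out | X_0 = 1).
q = 2/3

The pgf is f(s) = 2/9 + 4/9·s + 1/3·s². The extinction probability q is the smallest fixed point of f in [0, 1]. Setting s = f(s):
  1/3·s² + (4/9 − 1)·s + 2/9 = 0
  1/3·s² − (2/9 + 1/3)·s + 2/9 = 0
which factors as (s − 1)·(1/3·s − 2/9) = 0, giving roots s = 1 and s = (2/9)/(1/3) = 2/3.
Mean offspring μ = 4/9 + 2·1/3 = 10/9 > 1 (supercritical), so q < 1. The extinction probability is the smaller root: q = (2/9)/(1/3) = 2/3.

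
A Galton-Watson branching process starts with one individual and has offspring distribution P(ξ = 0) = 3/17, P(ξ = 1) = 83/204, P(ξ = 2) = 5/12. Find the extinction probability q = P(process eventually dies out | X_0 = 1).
q = 36/85

The pgf is f(s) = 3/17 + 83/204·s + 5/12·s². The extinction probability q is the smallest fixed point of f in [0, 1]. Setting s = f(s):
  5/12·s² + (83/204 − 1)·s + 3/17 = 0
  5/12·s² − (3/17 + 5/12)·s + 3/17 = 0
which factors as (s − 1)·(5/12·s − 3/17) = 0, giving roots s = 1 and s = (3/17)/(5/12) = 36/85.
Mean offspring μ = 83/204 + 2·5/12 = 253/204 > 1 (supercritical), so q < 1. The extinction probability is the smaller root: q = (3/17)/(5/12) = 36/85.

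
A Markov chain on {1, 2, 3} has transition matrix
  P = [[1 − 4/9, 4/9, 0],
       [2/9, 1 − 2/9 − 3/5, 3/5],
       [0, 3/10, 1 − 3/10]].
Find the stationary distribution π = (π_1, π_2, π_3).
π = (1/7, 2/7, 4/7)

This is a birth-death chain on three states, which satisfies detailed balance: π_1 · P_{12} = π_2 · P_{21} and π_2 · P_{23} = π_3 · P_{32}.
From π_1 · 4/9 = π_2 · 2/9: π_2/π_1 = (4/9)/(2/9) = 2.
From π_2 · 3/5 = π_3 · 3/10: π_3/π_2 = (3/5)/(3/10) = 2.
Take π_1 proportional to 1; then unnormalized π = (1, 2, 4). Normalize by dividing by the sum 7:
  π = (1/7, 2/7, 4/7).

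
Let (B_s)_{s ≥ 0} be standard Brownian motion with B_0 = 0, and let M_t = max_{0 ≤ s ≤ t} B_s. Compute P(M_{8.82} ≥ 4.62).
P(M_{8.82} ≥ 4.62) = 2·P(B_{8.82} ≥ 4.62) = 2(1 − Φ(4.62/√8.82)) ≈ 0.1198

By the reflection principle for Brownian motion, P(M_t ≥ a) = 2 · P(B_t ≥ a) for a ≥ 0. Since B_t ~ N(0, t), P(B_t ≥ 4.62) = 1 − Φ(4.62/√t) = 1 − Φ(4.62/√8.82) = 1 − Φ(1.5556). So
  P(M_{8.82} ≥ 4.62) = 2(1 − Φ(1.5556)) ≈ 0.1198.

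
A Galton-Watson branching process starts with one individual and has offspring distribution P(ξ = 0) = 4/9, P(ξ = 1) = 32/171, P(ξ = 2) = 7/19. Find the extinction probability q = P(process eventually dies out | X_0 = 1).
q = 1

Mean offspring μ = 0·4/9 + 1·32/171 + 2·7/19 = 158/171 ≤ 1. For μ ≤ 1 with offspring not concentrated at 1, the Galton-Watson process goes extinct almost surely, so q = 1.
(Algebraic check: The pgf is f(s) = 4/9 + 32/171·s + 7/19·s². The extinction probability q is the smallest fixed point of f in [0, 1]. Setting s = f(s):
  7/19·s² + (32/171 − 1)·s + 4/9 = 0
  7/19·s² − (4/9 + 7/19)·s + 4/9 = 0
which factors as (s − 1)·(7/19·s − 4/9) = 0, giving roots s = 1 and s = (4/9)/(7/19) = 76/63. Since 76/63 ≥ 1, the smallest root in [0, 1] is s = 1.)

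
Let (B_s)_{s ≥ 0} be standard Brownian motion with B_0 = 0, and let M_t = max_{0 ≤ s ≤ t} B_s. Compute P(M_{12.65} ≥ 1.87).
P(M_{12.65} ≥ 1.87) = 2·P(B_{12.65} ≥ 1.87) = 2(1 − Φ(1.87/√12.65)) ≈ 0.5990

By the reflection principle for Brownian motion, P(M_t ≥ a) = 2 · P(B_t ≥ a) for a ≥ 0. Since B_t ~ N(0, t), P(B_t ≥ 1.87) = 1 − Φ(1.87/√t) = 1 − Φ(1.87/√12.65) = 1 − Φ(0.5258). So
  P(M_{12.65} ≥ 1.87) = 2(1 − Φ(0.5258)) ≈ 0.5990.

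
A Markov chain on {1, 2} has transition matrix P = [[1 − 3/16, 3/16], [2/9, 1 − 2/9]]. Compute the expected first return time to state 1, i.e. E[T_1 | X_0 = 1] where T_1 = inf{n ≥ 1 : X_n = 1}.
E[T_1 | X_0 = 1] = 1/π_1 = 59/32

For an irreducible recurrent Markov chain with stationary distribution π, E[T_i | X_0 = i] = 1/π_i (Kac's formula). Here π_1 = (2/9)/(3/16 + 2/9) = (2/9)/(59/144) = 32/59, so E[T_1 | X_0 = 1] = 1/π_1 = (3/16 + 2/9)/(2/9) = (59/144)/(2/9) = 59/32.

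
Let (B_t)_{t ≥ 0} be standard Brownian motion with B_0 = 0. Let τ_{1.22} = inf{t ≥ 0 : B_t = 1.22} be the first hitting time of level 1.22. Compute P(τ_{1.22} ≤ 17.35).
P(τ_{1.22} ≤ 17.35) = 2(1 − Φ(1.22/√17.35)) = 2(1 − Φ(0.2929)) ≈ 0.7696

By the reflection principle for standard BM, P(τ_b ≤ t) = 2 · P(B_t ≥ b). Since B_t ~ N(0, t), P(B_t ≥ 1.22) = 1 − Φ(1.22/√t) = 1 − Φ(1.22/√17.35) = 1 − Φ(0.2929) ≈ 0.38480. Doubling: P(τ_{1.22} ≤ 17.35) ≈ 2 · 0.38480 = 0.76960 ≈ 0.7696.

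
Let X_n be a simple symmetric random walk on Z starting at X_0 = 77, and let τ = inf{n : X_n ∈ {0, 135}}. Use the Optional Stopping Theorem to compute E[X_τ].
E[X_τ] = 77

X_n is a martingale and τ is a bounded-mean stopping time (indeed τ is finite a.s. with bounded expectation since the walk is in a bounded region). By the OST, E[X_τ] = E[X_0] = 77. Equivalently: E[X_τ] = 135 · P(hit 135 first) + 0 · P(hit 0 first) = 135 · (77/135) = 77.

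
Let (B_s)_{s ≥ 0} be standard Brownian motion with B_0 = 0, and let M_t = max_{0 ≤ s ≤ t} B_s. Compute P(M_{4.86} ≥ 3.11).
P(M_{4.86} ≥ 3.11) = 2·P(B_{4.86} ≥ 3.11) = 2(1 − Φ(3.11/√4.86)) ≈ 0.1583

By the reflection principle for Brownian motion, P(M_t ≥ a) = 2 · P(B_t ≥ a) for a ≥ 0. Since B_t ~ N(0, t), P(B_t ≥ 3.11) = 1 − Φ(3.11/√t) = 1 − Φ(3.11/√4.86) = 1 − Φ(1.4107). So
  P(M_{4.86} ≥ 3.11) = 2(1 − Φ(1.4107)) ≈ 0.1583.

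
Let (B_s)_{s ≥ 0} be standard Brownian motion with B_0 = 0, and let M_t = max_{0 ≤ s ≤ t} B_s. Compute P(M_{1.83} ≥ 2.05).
P(M_{1.83} ≥ 2.05) = 2·P(B_{1.83} ≥ 2.05) = 2(1 − Φ(2.05/√1.83)) ≈ 0.1297

By the reflection principle for Brownian motion, P(M_t ≥ a) = 2 · P(B_t ≥ a) for a ≥ 0. Since B_t ~ N(0, t), P(B_t ≥ 2.05) = 1 − Φ(2.05/√t) = 1 − Φ(2.05/√1.83) = 1 − Φ(1.5154). So
  P(M_{1.83} ≥ 2.05) = 2(1 − Φ(1.5154)) ≈ 0.1297.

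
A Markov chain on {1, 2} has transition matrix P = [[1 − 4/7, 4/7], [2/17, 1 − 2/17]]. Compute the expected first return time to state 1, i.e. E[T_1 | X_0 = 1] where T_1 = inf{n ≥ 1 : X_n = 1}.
E[T_1 | X_0 = 1] = 1/π_1 = 41/7

For an irreducible recurrent Markov chain with stationary distribution π, E[T_i | X_0 = i] = 1/π_i (Kac's formula). Here π_1 = (2/17)/(4/7 + 2/17) = (2/17)/(82/119) = 7/41, so E[T_1 | X_0 = 1] = 1/π_1 = (4/7 + 2/17)/(2/17) = (82/119)/(2/17) = 41/7.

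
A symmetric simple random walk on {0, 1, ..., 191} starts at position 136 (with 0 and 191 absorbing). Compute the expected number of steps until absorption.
E[τ | X_0 = 136] = 7480

Let v_k = E[τ | X_0 = k]. Boundary: v_0 = v_191 = 0. Recurrence: v_k = 1 + (v_{k-1} + v_{k+1})/2 for 1 ≤ k ≤ 190. The particular solution to v_k − (v_{k-1} + v_{k+1})/2 = 1 is v_k = −k^2. Adding homogeneous solution A + B k and matching boundaries gives v_k = k (191 − k). Substituting k = 136: v_136 = 136 · 55 = 7480.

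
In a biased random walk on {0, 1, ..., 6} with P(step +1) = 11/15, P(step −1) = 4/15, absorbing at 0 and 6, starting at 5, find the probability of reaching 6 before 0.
P(hit 6 before 0) = (1 − (4/11)^5) / (1 − (4/11)^6) = 251471/252495

Let u_k denote P(reach 6 before 0 | start at k). Boundary: u_0 = 0, u_6 = 1. Recurrence: u_k = 11/15·u_{k+1} + 4/15·u_{k-1} for 1 ≤ k ≤ 5. Try u_k = A + B·r^k with r = q/p = (4/15)/(11/15) = 4/11. Substitution satisfies the recurrence; boundary conditions give:
  u_k = (1 − r^k) / (1 − r^N) = (1 − (4/11)^5) / (1 − (4/11)^6) = 251471/252495.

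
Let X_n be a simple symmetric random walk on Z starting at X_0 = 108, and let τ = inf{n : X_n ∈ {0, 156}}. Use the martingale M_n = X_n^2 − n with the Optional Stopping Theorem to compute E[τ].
E[τ] = 5184

M_n = X_n^2 − n is a martingale (since E[X_{n+1}^2 | F_n] = X_n^2 + 1). By OST (τ has finite mean in a bounded region), E[M_τ] = E[M_0] = X_0^2 − 0 = 108^2 = 11664. Also E[M_τ] = E[X_τ^2] − E[τ]. The walk exits at 0 or 156, with P(hit 156 first) = 108/156, so E[X_τ^2] = 156^2 · 108/156 + 0 = 16848. Thus E[τ] = E[X_τ^2] − E[M_τ] = 16848 − 11664 = 5184 = 108(156 − 108) = 5184.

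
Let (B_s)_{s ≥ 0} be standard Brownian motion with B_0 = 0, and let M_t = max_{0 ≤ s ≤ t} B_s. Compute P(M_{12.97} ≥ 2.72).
P(M_{12.97} ≥ 2.72) = 2·P(B_{12.97} ≥ 2.72) = 2(1 − Φ(2.72/√12.97)) ≈ 0.4501

By the reflection principle for Brownian motion, P(M_t ≥ a) = 2 · P(B_t ≥ a) for a ≥ 0. Since B_t ~ N(0, t), P(B_t ≥ 2.72) = 1 − Φ(2.72/√t) = 1 − Φ(2.72/√12.97) = 1 − Φ(0.7553). So
  P(M_{12.97} ≥ 2.72) = 2(1 − Φ(0.7553)) ≈ 0.4501.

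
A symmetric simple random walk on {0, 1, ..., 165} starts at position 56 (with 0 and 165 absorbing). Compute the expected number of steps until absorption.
E[τ | X_0 = 56] = 6104

Let v_k = E[τ | X_0 = k]. Boundary: v_0 = v_165 = 0. Recurrence: v_k = 1 + (v_{k-1} + v_{k+1})/2 for 1 ≤ k ≤ 164. The particular solution to v_k − (v_{k-1} + v_{k+1})/2 = 1 is v_k = −k^2. Adding homogeneous solution A + B k and matching boundaries gives v_k = k (165 − k). Substituting k = 56: v_56 = 56 · 109 = 6104.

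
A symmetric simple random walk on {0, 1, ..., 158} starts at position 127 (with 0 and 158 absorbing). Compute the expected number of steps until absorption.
E[τ | X_0 = 127] = 3937

Let v_k = E[τ | X_0 = k]. Boundary: v_0 = v_158 = 0. Recurrence: v_k = 1 + (v_{k-1} + v_{k+1})/2 for 1 ≤ k ≤ 157. The particular solution to v_k − (v_{k-1} + v_{k+1})/2 = 1 is v_k = −k^2. Adding homogeneous solution A + B k and matching boundaries gives v_k = k (158 − k). Substituting k = 127: v_127 = 127 · 31 = 3937.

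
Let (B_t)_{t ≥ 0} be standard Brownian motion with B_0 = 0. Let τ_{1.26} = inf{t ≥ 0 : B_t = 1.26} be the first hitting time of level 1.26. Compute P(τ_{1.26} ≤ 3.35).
P(τ_{1.26} ≤ 3.35) = 2(1 − Φ(1.26/√3.35)) = 2(1 − Φ(0.6884)) ≈ 0.4912

By the reflection principle for standard BM, P(τ_b ≤ t) = 2 · P(B_t ≥ b). Since B_t ~ N(0, t), P(B_t ≥ 1.26) = 1 − Φ(1.26/√t) = 1 − Φ(1.26/√3.35) = 1 − Φ(0.6884) ≈ 0.24560. Doubling: P(τ_{1.26} ≤ 3.35) ≈ 2 · 0.24560 = 0.49120 ≈ 0.4912.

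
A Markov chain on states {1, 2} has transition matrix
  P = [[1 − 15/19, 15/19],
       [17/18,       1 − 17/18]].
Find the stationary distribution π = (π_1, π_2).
π_1 = 323/593, π_2 = 270/593

Solve πP = π with π_1 + π_2 = 1. From πP = π: π_1 · (1 − 15/19) + π_2 · 17/18 = π_1 ⇒ π_2 · 17/18 = π_1 · 15/19 ⇒ π_2/π_1 = (15/19)/(17/18) = 270/323. Together with π_1 + π_2 = 1:
  π_1 = (17/18)/(15/19 + 17/18) = (17/18)/(593/342) = 323/593,
  π_2 = (15/19)/(15/19 + 17/18) = (15/19)/(593/342) = 270/593.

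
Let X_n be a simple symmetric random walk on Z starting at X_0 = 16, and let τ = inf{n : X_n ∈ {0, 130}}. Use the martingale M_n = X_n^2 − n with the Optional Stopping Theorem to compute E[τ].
E[τ] = 1824

M_n = X_n^2 − n is a martingale (since E[X_{n+1}^2 | F_n] = X_n^2 + 1). By OST (τ has finite mean in a bounded region), E[M_τ] = E[M_0] = X_0^2 − 0 = 16^2 = 256. Also E[M_τ] = E[X_τ^2] − E[τ]. The walk exits at 0 or 130, with P(hit 130 first) = 16/130, so E[X_τ^2] = 130^2 · 16/130 + 0 = 2080. Thus E[τ] = E[X_τ^2] − E[M_τ] = 2080 − 256 = 1824 = 16(130 − 16) = 1824.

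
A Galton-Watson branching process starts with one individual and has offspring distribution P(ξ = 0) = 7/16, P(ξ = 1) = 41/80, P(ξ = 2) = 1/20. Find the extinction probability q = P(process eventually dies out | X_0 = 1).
q = 1

Mean offspring μ = 0·7/16 + 1·41/80 + 2·1/20 = 49/80 ≤ 1. For μ ≤ 1 with offspring not concentrated at 1, the Galton-Watson process goes extinct almost surely, so q = 1.
(Algebraic check: The pgf is f(s) = 7/16 + 41/80·s + 1/20·s². The extinction probability q is the smallest fixed point of f in [0, 1]. Setting s = f(s):
  1/20·s² + (41/80 − 1)·s + 7/16 = 0
  1/20·s² − (7/16 + 1/20)·s + 7/16 = 0
which factors as (s − 1)·(1/20·s − 7/16) = 0, giving roots s = 1 and s = (7/16)/(1/20) = 35/4. Since 35/4 ≥ 1, the smallest root in [0, 1] is s = 1.)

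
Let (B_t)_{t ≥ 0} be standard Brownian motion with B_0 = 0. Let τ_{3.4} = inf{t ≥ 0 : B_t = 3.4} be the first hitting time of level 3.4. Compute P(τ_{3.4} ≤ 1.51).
P(τ_{3.4} ≤ 1.51) = 2(1 − Φ(3.4/√1.51)) = 2(1 − Φ(2.7669)) ≈ 0.0057

By the reflection principle for standard BM, P(τ_b ≤ t) = 2 · P(B_t ≥ b). Since B_t ~ N(0, t), P(B_t ≥ 3.4) = 1 − Φ(3.4/√t) = 1 − Φ(3.4/√1.51) = 1 − Φ(2.7669) ≈ 0.00283. Doubling: P(τ_{3.4} ≤ 1.51) ≈ 2 · 0.00283 = 0.00566 ≈ 0.0057.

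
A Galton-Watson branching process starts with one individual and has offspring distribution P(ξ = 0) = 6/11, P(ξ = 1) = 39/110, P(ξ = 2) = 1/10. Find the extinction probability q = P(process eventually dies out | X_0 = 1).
q = 1

Mean offspring μ = 0·6/11 + 1·39/110 + 2·1/10 = 61/110 ≤ 1. For μ ≤ 1 with offspring not concentrated at 1, the Galton-Watson process goes extinct almost surely, so q = 1.
(Algebraic check: The pgf is f(s) = 6/11 + 39/110·s + 1/10·s². The extinction probability q is the smallest fixed point of f in [0, 1]. Setting s = f(s):
  1/10·s² + (39/110 − 1)·s + 6/11 = 0
  1/10·s² − (6/11 + 1/10)·s + 6/11 = 0
which factors as (s − 1)·(1/10·s − 6/11) = 0, giving roots s = 1 and s = (6/11)/(1/10) = 60/11. Since 60/11 ≥ 1, the smallest root in [0, 1] is s = 1.)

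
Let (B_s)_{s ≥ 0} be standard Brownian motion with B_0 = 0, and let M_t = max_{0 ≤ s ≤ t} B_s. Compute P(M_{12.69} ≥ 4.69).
P(M_{12.69} ≥ 4.69) = 2·P(B_{12.69} ≥ 4.69) = 2(1 − Φ(4.69/√12.69)) ≈ 0.1880

By the reflection principle for Brownian motion, P(M_t ≥ a) = 2 · P(B_t ≥ a) for a ≥ 0. Since B_t ~ N(0, t), P(B_t ≥ 4.69) = 1 − Φ(4.69/√t) = 1 − Φ(4.69/√12.69) = 1 − Φ(1.3166). So
  P(M_{12.69} ≥ 4.69) = 2(1 − Φ(1.3166)) ≈ 0.1880.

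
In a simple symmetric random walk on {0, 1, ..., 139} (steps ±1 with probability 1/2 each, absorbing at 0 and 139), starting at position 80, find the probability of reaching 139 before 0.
P(hit 139 before 0) = 80/139

Let u_k = P(hit 139 before 0 | start at k). Then u_0 = 0, u_139 = 1, and u_k = u_{k-1}/2 + u_{k+1}/2 for 1 ≤ k ≤ 138. This harmonic recurrence is solved by u_k = k/139, giving u_80 = 80/139.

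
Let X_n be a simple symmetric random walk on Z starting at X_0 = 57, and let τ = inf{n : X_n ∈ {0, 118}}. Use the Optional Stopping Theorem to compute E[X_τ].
E[X_τ] = 57

X_n is a martingale and τ is a bounded-mean stopping time (indeed τ is finite a.s. with bounded expectation since the walk is in a bounded region). By the OST, E[X_τ] = E[X_0] = 57. Equivalently: E[X_τ] = 118 · P(hit 118 first) + 0 · P(hit 0 first) = 118 · (57/118) = 57.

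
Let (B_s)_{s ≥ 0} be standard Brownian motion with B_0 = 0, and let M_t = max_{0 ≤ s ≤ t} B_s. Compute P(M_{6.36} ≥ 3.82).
P(M_{6.36} ≥ 3.82) = 2·P(B_{6.36} ≥ 3.82) = 2(1 − Φ(3.82/√6.36)) ≈ 0.1298

By the reflection principle for Brownian motion, P(M_t ≥ a) = 2 · P(B_t ≥ a) for a ≥ 0. Since B_t ~ N(0, t), P(B_t ≥ 3.82) = 1 − Φ(3.82/√t) = 1 − Φ(3.82/√6.36) = 1 − Φ(1.5147). So
  P(M_{6.36} ≥ 3.82) = 2(1 − Φ(1.5147)) ≈ 0.1298.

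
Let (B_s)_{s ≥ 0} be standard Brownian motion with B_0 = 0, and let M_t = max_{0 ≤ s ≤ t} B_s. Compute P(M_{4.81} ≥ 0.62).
P(M_{4.81} ≥ 0.62) = 2·P(B_{4.81} ≥ 0.62) = 2(1 − Φ(0.62/√4.81)) ≈ 0.7774

By the reflection principle for Brownian motion, P(M_t ≥ a) = 2 · P(B_t ≥ a) for a ≥ 0. Since B_t ~ N(0, t), P(B_t ≥ 0.62) = 1 − Φ(0.62/√t) = 1 − Φ(0.62/√4.81) = 1 − Φ(0.2827). So
  P(M_{4.81} ≥ 0.62) = 2(1 − Φ(0.2827)) ≈ 0.7774.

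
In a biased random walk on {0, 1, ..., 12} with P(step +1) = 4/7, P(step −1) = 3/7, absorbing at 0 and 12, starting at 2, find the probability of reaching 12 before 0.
P(hit 12 before 0) = (1 − (3/4)^2) / (1 − (3/4)^12) = 1048576/2320825

Let u_k denote P(reach 12 before 0 | start at k). Boundary: u_0 = 0, u_12 = 1. Recurrence: u_k = 4/7·u_{k+1} + 3/7·u_{k-1} for 1 ≤ k ≤ 11. Try u_k = A + B·r^k with r = q/p = (3/7)/(4/7) = 3/4. Substitution satisfies the recurrence; boundary conditions give:
  u_k = (1 − r^k) / (1 − r^N) = (1 − (3/4)^2) / (1 − (3/4)^12) = 1048576/2320825.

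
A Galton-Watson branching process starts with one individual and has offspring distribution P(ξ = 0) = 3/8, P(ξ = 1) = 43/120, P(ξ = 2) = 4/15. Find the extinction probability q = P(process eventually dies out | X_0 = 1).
q = 1

Mean offspring μ = 0·3/8 + 1·43/120 + 2·4/15 = 107/120 ≤ 1. For μ ≤ 1 with offspring not concentrated at 1, the Galton-Watson process goes extinct almost surely, so q = 1.
(Algebraic check: The pgf is f(s) = 3/8 + 43/120·s + 4/15·s². The extinction probability q is the smallest fixed point of f in [0, 1]. Setting s = f(s):
  4/15·s² + (43/120 − 1)·s + 3/8 = 0
  4/15·s² − (3/8 + 4/15)·s + 3/8 = 0
which factors as (s − 1)·(4/15·s − 3/8) = 0, giving roots s = 1 and s = (3/8)/(4/15) = 45/32. Since 45/32 ≥ 1, the smallest root in [0, 1] is s = 1.)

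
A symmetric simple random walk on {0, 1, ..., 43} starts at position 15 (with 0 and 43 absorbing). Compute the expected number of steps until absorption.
E[τ | X_0 = 15] = 420

Let v_k = E[τ | X_0 = k]. Boundary: v_0 = v_43 = 0. Recurrence: v_k = 1 + (v_{k-1} + v_{k+1})/2 for 1 ≤ k ≤ 42. The particular solution to v_k − (v_{k-1} + v_{k+1})/2 = 1 is v_k = −k^2. Adding homogeneous solution A + B k and matching boundaries gives v_k = k (43 − k). Substituting k = 15: v_15 = 15 · 28 = 420.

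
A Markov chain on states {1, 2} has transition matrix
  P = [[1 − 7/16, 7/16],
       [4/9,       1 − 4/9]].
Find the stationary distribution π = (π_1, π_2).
π_1 = 64/127, π_2 = 63/127

Solve πP = π with π_1 + π_2 = 1. From πP = π: π_1 · (1 − 7/16) + π_2 · 4/9 = π_1 ⇒ π_2 · 4/9 = π_1 · 7/16 ⇒ π_2/π_1 = (7/16)/(4/9) = 63/64. Together with π_1 + π_2 = 1:
  π_1 = (4/9)/(7/16 + 4/9) = (4/9)/(127/144) = 64/127,
  π_2 = (7/16)/(7/16 + 4/9) = (7/16)/(127/144) = 63/127.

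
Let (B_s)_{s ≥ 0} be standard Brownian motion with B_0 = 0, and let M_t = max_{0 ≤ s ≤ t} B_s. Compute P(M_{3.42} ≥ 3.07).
P(M_{3.42} ≥ 3.07) = 2·P(B_{3.42} ≥ 3.07) = 2(1 − Φ(3.07/√3.42)) ≈ 0.0969

By the reflection principle for Brownian motion, P(M_t ≥ a) = 2 · P(B_t ≥ a) for a ≥ 0. Since B_t ~ N(0, t), P(B_t ≥ 3.07) = 1 − Φ(3.07/√t) = 1 − Φ(3.07/√3.42) = 1 − Φ(1.6601). So
  P(M_{3.42} ≥ 3.07) = 2(1 − Φ(1.6601)) ≈ 0.0969.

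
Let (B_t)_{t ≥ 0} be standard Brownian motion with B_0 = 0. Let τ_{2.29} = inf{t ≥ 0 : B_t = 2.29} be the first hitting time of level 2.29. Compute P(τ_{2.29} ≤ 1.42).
P(τ_{2.29} ≤ 1.42) = 2(1 − Φ(2.29/√1.42)) = 2(1 − Φ(1.9217)) ≈ 0.0546

By the reflection principle for standard BM, P(τ_b ≤ t) = 2 · P(B_t ≥ b). Since B_t ~ N(0, t), P(B_t ≥ 2.29) = 1 − Φ(2.29/√t) = 1 − Φ(2.29/√1.42) = 1 − Φ(1.9217) ≈ 0.02732. Doubling: P(τ_{2.29} ≤ 1.42) ≈ 2 · 0.02732 = 0.05464 ≈ 0.0546.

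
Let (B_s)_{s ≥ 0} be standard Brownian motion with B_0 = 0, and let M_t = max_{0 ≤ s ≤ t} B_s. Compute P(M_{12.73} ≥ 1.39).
P(M_{12.73} ≥ 1.39) = 2·P(B_{12.73} ≥ 1.39) = 2(1 − Φ(1.39/√12.73)) ≈ 0.6968

By the reflection principle for Brownian motion, P(M_t ≥ a) = 2 · P(B_t ≥ a) for a ≥ 0. Since B_t ~ N(0, t), P(B_t ≥ 1.39) = 1 − Φ(1.39/√t) = 1 − Φ(1.39/√12.73) = 1 − Φ(0.3896). So
  P(M_{12.73} ≥ 1.39) = 2(1 − Φ(0.3896)) ≈ 0.6968.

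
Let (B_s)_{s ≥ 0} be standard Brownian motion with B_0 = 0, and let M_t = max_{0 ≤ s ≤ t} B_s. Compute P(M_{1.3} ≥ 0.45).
P(M_{1.3} ≥ 0.45) = 2·P(B_{1.3} ≥ 0.45) = 2(1 − Φ(0.45/√1.3)) ≈ 0.6931

By the reflection principle for Brownian motion, P(M_t ≥ a) = 2 · P(B_t ≥ a) for a ≥ 0. Since B_t ~ N(0, t), P(B_t ≥ 0.45) = 1 − Φ(0.45/√t) = 1 − Φ(0.45/√1.3) = 1 − Φ(0.3947). So
  P(M_{1.3} ≥ 0.45) = 2(1 − Φ(0.3947)) ≈ 0.6931.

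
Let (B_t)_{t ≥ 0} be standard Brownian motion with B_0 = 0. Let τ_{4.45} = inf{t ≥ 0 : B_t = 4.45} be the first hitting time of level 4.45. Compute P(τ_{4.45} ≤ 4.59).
P(τ_{4.45} ≤ 4.59) = 2(1 − Φ(4.45/√4.59)) = 2(1 − Φ(2.0771)) ≈ 0.0378

By the reflection principle for standard BM, P(τ_b ≤ t) = 2 · P(B_t ≥ b). Since B_t ~ N(0, t), P(B_t ≥ 4.45) = 1 − Φ(4.45/√t) = 1 − Φ(4.45/√4.59) = 1 − Φ(2.0771) ≈ 0.01890. Doubling: P(τ_{4.45} ≤ 4.59) ≈ 2 · 0.01890 = 0.03780 ≈ 0.0378.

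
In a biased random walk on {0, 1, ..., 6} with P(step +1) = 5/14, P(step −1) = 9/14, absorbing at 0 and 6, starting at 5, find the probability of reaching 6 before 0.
P(hit 6 before 0) = (1 − (9/5)^5) / (1 − (9/5)^6) = 69905/128954

Let u_k denote P(reach 6 before 0 | start at k). Boundary: u_0 = 0, u_6 = 1. Recurrence: u_k = 5/14·u_{k+1} + 9/14·u_{k-1} for 1 ≤ k ≤ 5. Try u_k = A + B·r^k with r = q/p = (9/14)/(5/14) = 9/5. Substitution satisfies the recurrence; boundary conditions give:
  u_k = (1 − r^k) / (1 − r^N) = (1 − (9/5)^5) / (1 − (9/5)^6) = 69905/128954.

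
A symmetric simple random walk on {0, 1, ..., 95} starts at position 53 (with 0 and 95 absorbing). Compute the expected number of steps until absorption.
E[τ | X_0 = 53] = 2226

Let v_k = E[τ | X_0 = k]. Boundary: v_0 = v_95 = 0. Recurrence: v_k = 1 + (v_{k-1} + v_{k+1})/2 for 1 ≤ k ≤ 94. The particular solution to v_k − (v_{k-1} + v_{k+1})/2 = 1 is v_k = −k^2. Adding homogeneous solution A + B k and matching boundaries gives v_k = k (95 − k). Substituting k = 53: v_53 = 53 · 42 = 2226.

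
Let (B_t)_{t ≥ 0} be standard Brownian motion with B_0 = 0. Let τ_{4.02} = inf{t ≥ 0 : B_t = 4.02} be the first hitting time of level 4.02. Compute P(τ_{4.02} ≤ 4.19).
P(τ_{4.02} ≤ 4.19) = 2(1 − Φ(4.02/√4.19)) = 2(1 − Φ(1.9639)) ≈ 0.0495

By the reflection principle for standard BM, P(τ_b ≤ t) = 2 · P(B_t ≥ b). Since B_t ~ N(0, t), P(B_t ≥ 4.02) = 1 − Φ(4.02/√t) = 1 − Φ(4.02/√4.19) = 1 − Φ(1.9639) ≈ 0.02477. Doubling: P(τ_{4.02} ≤ 4.19) ≈ 2 · 0.02477 = 0.04954 ≈ 0.0495.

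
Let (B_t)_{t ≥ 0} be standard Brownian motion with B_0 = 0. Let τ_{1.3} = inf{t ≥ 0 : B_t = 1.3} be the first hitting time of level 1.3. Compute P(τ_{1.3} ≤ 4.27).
P(τ_{1.3} ≤ 4.27) = 2(1 − Φ(1.3/√4.27)) = 2(1 − Φ(0.6291)) ≈ 0.5293

By the reflection principle for standard BM, P(τ_b ≤ t) = 2 · P(B_t ≥ b). Since B_t ~ N(0, t), P(B_t ≥ 1.3) = 1 − Φ(1.3/√t) = 1 − Φ(1.3/√4.27) = 1 − Φ(0.6291) ≈ 0.26464. Doubling: P(τ_{1.3} ≤ 4.27) ≈ 2 · 0.26464 = 0.52928 ≈ 0.5293.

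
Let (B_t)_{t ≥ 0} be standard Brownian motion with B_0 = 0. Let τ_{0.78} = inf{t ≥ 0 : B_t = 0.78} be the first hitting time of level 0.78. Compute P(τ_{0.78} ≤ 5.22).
P(τ_{0.78} ≤ 5.22) = 2(1 − Φ(0.78/√5.22)) = 2(1 − Φ(0.3414)) ≈ 0.7328

By the reflection principle for standard BM, P(τ_b ≤ t) = 2 · P(B_t ≥ b). Since B_t ~ N(0, t), P(B_t ≥ 0.78) = 1 − Φ(0.78/√t) = 1 − Φ(0.78/√5.22) = 1 − Φ(0.3414) ≈ 0.36640. Doubling: P(τ_{0.78} ≤ 5.22) ≈ 2 · 0.36640 = 0.73280 ≈ 0.7328.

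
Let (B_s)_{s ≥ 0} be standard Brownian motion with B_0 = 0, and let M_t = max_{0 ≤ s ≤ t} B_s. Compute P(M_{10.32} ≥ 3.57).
P(M_{10.32} ≥ 3.57) = 2·P(B_{10.32} ≥ 3.57) = 2(1 − Φ(3.57/√10.32)) ≈ 0.2664

By the reflection principle for Brownian motion, P(M_t ≥ a) = 2 · P(B_t ≥ a) for a ≥ 0. Since B_t ~ N(0, t), P(B_t ≥ 3.57) = 1 − Φ(3.57/√t) = 1 − Φ(3.57/√10.32) = 1 − Φ(1.1113). So
  P(M_{10.32} ≥ 3.57) = 2(1 − Φ(1.1113)) ≈ 0.2664.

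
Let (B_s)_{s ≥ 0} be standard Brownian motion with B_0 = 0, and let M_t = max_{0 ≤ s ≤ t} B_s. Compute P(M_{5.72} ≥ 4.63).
P(M_{5.72} ≥ 4.63) = 2·P(B_{5.72} ≥ 4.63) = 2(1 − Φ(4.63/√5.72)) ≈ 0.0529

By the reflection principle for Brownian motion, P(M_t ≥ a) = 2 · P(B_t ≥ a) for a ≥ 0. Since B_t ~ N(0, t), P(B_t ≥ 4.63) = 1 − Φ(4.63/√t) = 1 − Φ(4.63/√5.72) = 1 − Φ(1.9359). So
  P(M_{5.72} ≥ 4.63) = 2(1 − Φ(1.9359)) ≈ 0.0529.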